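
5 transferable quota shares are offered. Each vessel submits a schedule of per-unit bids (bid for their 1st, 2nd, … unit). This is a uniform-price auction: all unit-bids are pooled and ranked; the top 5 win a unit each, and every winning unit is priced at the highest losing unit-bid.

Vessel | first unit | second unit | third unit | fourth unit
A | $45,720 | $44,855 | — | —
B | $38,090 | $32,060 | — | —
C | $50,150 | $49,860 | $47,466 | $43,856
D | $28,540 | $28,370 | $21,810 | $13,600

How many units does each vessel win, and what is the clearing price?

Pooled unit-bids ranked (top 5): 50,150 (C-1), 49,860 (C-2), 47,466 (C-3), 45,720 (A-1), 44,855 (A-2)
The (k+1)-th unit-bid is $43,856.
Allocation: A 2, C 3.

A 2, C 3; clearing price $43,856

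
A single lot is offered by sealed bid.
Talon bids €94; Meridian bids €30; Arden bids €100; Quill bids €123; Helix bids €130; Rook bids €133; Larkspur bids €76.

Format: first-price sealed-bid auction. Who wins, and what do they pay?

Bids in order: 133 (Rook) > 130 (Helix) > 123 (Quill) > 100 (Arden) > 94 (Talon) > 76 (Larkspur) > …
Rook has the highest bid and pays exactly that: €133.

Rook pays €133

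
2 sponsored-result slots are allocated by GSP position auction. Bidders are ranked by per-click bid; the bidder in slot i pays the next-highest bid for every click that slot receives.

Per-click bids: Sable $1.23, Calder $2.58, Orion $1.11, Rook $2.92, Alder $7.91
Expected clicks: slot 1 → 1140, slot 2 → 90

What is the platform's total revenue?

Per-click bids in order: $7.91 (Alder) > $2.92 (Rook) > $2.58 (Calder) > …
Slot 1: Alder pays $2.92 × 1140 = $3328.80
Slot 2: Rook pays $2.58 × 90 = $232.20
Total = $3561.00

Total revenue: $3561.00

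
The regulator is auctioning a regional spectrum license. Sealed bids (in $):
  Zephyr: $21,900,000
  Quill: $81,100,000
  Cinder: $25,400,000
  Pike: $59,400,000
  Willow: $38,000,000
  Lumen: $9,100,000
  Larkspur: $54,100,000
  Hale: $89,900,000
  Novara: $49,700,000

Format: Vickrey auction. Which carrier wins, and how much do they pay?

Bids in order: 89,900,000 (Hale) > 81,100,000 (Quill) > 59,400,000 (Pike) > 54,100,000 (Larkspur) > 49,700,000 (Novara) > 38,000,000 (Willow) > …
Hale is highest; pays the second-highest bid, $81,100,000.

Hale pays $81,100,000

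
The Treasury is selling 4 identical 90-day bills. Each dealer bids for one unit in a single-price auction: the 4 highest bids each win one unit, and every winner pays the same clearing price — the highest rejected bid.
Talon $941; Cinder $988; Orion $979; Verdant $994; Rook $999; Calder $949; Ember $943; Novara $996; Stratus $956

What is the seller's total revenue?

Ordering the bids: 999 (Rook), 996 (Novara), 994 (Verdant), 988 (Cinder), 979 (Orion), 956 (Stratus), …
Winners (4 units): Rook, Novara, Verdant, Cinder.
Highest unsuccessful bid: $979 → clearing price.
Total revenue = 4 × $979 = $3,916.

Total revenue: $3,916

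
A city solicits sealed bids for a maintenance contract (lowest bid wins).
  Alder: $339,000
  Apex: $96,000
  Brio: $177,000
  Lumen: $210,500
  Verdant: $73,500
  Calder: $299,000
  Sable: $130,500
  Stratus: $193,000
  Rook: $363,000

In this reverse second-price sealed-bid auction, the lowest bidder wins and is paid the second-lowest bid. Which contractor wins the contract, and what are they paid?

Rule: the lowest bidder wins and is paid the second-lowest bid.
Sorting bids: 73,500 (Verdant) < 96,000 (Apex) < 130,500 (Sable) < 177,000 (Brio) < 193,000 (Stratus) < 210,500 (Lumen) < …
Verdant wins with the lowest bid; price is set by the runner-up at $96,000.

Verdant is paid $96,000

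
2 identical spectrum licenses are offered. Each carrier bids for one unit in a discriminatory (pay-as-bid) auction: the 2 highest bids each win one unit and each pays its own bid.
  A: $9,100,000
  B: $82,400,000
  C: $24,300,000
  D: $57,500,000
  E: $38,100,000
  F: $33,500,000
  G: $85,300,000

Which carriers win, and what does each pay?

G $85,300,000, B $82,400,000

Bids ranked high→low: 85,300,000 (G), 82,400,000 (B), 57,500,000 (D), 38,100,000 (E), …
Top 2: G, B.
Each winner pays its own bid: G $85,300,000, B $82,400,000.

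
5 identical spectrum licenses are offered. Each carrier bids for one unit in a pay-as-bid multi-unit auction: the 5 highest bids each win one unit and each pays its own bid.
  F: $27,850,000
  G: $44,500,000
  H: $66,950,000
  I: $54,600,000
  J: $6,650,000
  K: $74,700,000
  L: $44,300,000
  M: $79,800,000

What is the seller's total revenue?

Ordering the bids: 79,800,000 (M), 74,700,000 (K), 66,950,000 (H), 54,600,000 (I), 44,500,000 (G), 44,300,000 (L), 27,850,000 (F), …
The 5 highest are M, K, H, I, G.
Total revenue = 79,800,000 + 74,700,000 + 66,950,000 + 54,600,000 + 44,500,000 = $320,550,000.

Total revenue: $320,550,000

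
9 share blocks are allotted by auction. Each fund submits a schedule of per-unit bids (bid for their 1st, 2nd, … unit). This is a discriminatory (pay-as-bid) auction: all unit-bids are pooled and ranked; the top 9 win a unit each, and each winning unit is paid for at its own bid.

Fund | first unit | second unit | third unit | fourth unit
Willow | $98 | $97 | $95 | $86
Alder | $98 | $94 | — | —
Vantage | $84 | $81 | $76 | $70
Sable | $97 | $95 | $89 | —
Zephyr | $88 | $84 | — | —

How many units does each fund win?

All unit-bids, highest first — top 9: 98 (Willow-1), 98 (Alder-1), 97 (Willow-2), 97 (Sable-1), 95 (Willow-3), 95 (Sable-2), 94 (Alder-2), 89 (Sable-3), 88 (Zephyr-1)
Next rejected bid: $86 (not a price — pay-as-bid).
Allocation: Alder 2, Sable 3, Willow 3, Zephyr 1.

Alder 2, Sable 3, Willow 3, Zephyr 1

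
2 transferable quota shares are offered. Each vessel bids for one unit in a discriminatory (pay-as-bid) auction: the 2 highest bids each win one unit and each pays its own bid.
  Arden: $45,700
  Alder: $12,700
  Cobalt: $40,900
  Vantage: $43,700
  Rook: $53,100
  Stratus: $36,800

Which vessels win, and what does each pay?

Rook $53,100, Arden $45,700

Bids ranked high→low: 53,100 (Rook), 45,700 (Arden), 43,700 (Vantage), 40,900 (Cobalt), …
Top 2: Rook, Arden.
Each winner pays its own bid: Rook $53,100, Arden $45,700.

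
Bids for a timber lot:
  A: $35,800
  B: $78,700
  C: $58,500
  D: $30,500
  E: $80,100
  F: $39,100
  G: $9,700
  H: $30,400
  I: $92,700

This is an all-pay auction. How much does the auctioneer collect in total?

Total revenue: $455,500

All-pay auction: the highest bidder wins the item, but every bidder pays their own bid.
Bids in order: 92,700 (I) > 80,100 (E) > 78,700 (B) > 58,500 (C) > 39,100 (F) > 35,800 (A) > …
I wins with the top bid; all bids are sunk regardless.
Every bidder forfeits their bid regardless of winning.
Revenue = 35,800 + 78,700 + 58,500 + 30,500 + 80,100 + 39,100 + 9,700 + 30,400 + 92,700 = $455,500.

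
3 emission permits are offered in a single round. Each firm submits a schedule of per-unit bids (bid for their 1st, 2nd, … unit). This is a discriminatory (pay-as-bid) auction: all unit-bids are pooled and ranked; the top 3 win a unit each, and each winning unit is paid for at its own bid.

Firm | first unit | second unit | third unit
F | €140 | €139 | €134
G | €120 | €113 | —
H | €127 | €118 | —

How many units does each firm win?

Pooled unit-bids ranked (top 3): 140 (F-1), 139 (F-2), 134 (F-3)
Next rejected bid: €127 (not a price — pay-as-bid).
Allocation: F 3.

F 3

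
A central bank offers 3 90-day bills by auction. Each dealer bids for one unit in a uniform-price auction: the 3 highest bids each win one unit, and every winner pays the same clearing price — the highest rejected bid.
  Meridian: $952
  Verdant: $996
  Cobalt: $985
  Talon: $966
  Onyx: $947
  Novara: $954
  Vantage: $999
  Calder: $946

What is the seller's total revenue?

Total revenue: $2,898

Sorting: 999 (Vantage), 996 (Verdant), 985 (Cobalt), 966 (Talon), 954 (Novara), …
Top 3: Vantage, Verdant, Cobalt.
Highest unsuccessful bid: $966 → clearing price.
Total revenue = 3 × $966 = $2,898.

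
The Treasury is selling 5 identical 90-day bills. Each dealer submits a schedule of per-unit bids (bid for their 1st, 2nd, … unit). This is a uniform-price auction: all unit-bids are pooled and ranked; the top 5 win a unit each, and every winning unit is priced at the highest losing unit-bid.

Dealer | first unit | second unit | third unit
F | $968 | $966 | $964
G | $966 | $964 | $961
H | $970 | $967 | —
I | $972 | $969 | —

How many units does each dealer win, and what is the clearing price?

F 1, H 2, I 2; clearing price $966

All unit-bids, highest first — top 5: 972 (I-1), 970 (H-1), 969 (I-2), 968 (F-1), 967 (H-2)
First bid not allocated: $966.
Allocation: F 1, H 2, I 2.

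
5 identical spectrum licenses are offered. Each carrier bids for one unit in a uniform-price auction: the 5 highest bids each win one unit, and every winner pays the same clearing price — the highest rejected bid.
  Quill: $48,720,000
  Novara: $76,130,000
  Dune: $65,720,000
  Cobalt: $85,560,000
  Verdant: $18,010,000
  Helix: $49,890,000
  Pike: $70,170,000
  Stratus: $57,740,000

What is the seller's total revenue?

Total revenue: $249,450,000

Ordering the bids: 85,560,000 (Cobalt), 76,130,000 (Novara), 70,170,000 (Pike), 65,720,000 (Dune), 57,740,000 (Stratus), 49,890,000 (Helix), 48,720,000 (Quill), …
The 5 highest are Cobalt, Novara, Pike, Dune, Stratus.
First losing bid is Helix's $49,890,000, which sets the uniform price.
Total revenue = 5 × $49,890,000 = $249,450,000.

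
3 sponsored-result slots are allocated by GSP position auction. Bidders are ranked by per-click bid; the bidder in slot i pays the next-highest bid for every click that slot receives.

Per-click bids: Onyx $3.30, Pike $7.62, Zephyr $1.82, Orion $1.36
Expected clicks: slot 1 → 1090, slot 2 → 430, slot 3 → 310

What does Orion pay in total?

Orion pays $0.00

Per-click bids in order: $7.62 (Pike) > $3.30 (Onyx) > $1.82 (Zephyr) > $1.36 (Orion)
Orion ranks below slot 3 → no slot, pays nothing.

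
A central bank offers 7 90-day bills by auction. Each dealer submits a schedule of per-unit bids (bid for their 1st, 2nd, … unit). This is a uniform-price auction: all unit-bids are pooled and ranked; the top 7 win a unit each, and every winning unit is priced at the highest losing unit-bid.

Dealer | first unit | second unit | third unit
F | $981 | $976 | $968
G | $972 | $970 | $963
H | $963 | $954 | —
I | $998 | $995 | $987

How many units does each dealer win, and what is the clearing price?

Merging the schedules and taking the best 7: 998 (I-1), 995 (I-2), 987 (I-3), 981 (F-1), 976 (F-2), 972 (G-1), 970 (G-2)
First bid not allocated: $968.
Allocation: F 2, G 2, I 3.

F 2, G 2, I 3; clearing price $968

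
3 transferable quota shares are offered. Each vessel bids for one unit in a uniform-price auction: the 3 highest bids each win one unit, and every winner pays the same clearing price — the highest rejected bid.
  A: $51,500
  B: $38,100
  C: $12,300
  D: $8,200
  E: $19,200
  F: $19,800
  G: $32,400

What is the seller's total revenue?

Total revenue: $59,400

Ordering the bids: 51,500 (A), 38,100 (B), 32,400 (G), 19,800 (F), 19,200 (E), …
Top 3: A, B, G.
First losing bid is F's $19,800, which sets the uniform price.
Total revenue = 3 × $19,800 = $59,400.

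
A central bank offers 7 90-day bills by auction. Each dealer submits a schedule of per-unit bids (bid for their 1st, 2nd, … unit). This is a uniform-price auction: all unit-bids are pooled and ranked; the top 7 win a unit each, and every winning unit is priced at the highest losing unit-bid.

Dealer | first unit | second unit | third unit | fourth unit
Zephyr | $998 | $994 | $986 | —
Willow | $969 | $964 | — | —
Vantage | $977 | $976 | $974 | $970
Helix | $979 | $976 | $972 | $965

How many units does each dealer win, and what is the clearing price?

Helix 2, Vantage 2, Zephyr 3; clearing price $974

Pooled unit-bids ranked (top 7): 998 (Zephyr-1), 994 (Zephyr-2), 986 (Zephyr-3), 979 (Helix-1), 977 (Vantage-1), 976 (Vantage-2), 976 (Helix-2)
The (k+1)-th unit-bid is $974.
Allocation: Helix 2, Vantage 2, Zephyr 3.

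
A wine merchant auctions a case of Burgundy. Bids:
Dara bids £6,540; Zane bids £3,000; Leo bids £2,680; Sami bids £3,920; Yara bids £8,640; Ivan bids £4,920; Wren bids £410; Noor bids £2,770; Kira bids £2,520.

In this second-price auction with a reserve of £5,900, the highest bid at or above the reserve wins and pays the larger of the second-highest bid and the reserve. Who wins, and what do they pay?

Rule: the highest bid at or above the reserve wins and pays the larger of the second-highest bid and the reserve.
Bids in order: 8,640 (Yara) > 6,540 (Dara) > 4,920 (Ivan) > 3,920 (Sami) > 3,000 (Zane) > 2,770 (Noor) > …
Yara has the top bid at or above the reserve (£8,640).
Second-highest bid £6,540 exceeds the reserve £5,900 → payment £6,540.

Yara pays £6,540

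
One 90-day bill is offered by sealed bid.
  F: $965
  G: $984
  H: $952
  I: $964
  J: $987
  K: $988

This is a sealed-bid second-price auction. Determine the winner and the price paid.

Rule: the highest bidder wins and pays the second-highest bid.
Sorting bids: 988 (K) > 987 (J) > 984 (G) > 965 (F) > 964 (I) > 952 (H)
K wins with the highest bid; price is set by the runner-up at $987.

K pays $987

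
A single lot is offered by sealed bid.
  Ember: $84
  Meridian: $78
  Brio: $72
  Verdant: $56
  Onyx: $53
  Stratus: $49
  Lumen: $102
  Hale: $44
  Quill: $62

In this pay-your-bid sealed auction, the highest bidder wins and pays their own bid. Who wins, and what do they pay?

Pay-your-bid sealed auction: the highest bidder wins and pays their own bid.
Bids ranked: 102 (Lumen) > 84 (Ember) > 78 (Meridian) > 72 (Brio) > 62 (Quill) > 56 (Verdant) > …
First-price: Lumen pays what they bid, $102.

Lumen pays $102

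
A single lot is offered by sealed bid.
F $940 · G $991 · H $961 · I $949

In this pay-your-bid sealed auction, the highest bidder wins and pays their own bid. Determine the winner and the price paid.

G pays $991

Bids ranked: 991 (G) > 961 (H) > 949 (I) > 940 (F)
G has the highest bid and pays exactly that: $991.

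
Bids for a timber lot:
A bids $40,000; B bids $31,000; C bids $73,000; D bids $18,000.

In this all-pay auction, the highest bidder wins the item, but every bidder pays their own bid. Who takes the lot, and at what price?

C pays $73,000

Rule: the highest bidder wins the item, but every bidder pays their own bid.
Bids ranked: 73,000 (C) > 40,000 (A) > 31,000 (B) > 18,000 (D)
C is highest and takes the item; every bidder forfeits their bid.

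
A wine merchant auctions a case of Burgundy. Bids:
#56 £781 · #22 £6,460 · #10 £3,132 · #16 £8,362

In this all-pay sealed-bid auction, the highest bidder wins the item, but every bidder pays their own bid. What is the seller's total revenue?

Rule: the highest bidder wins the item, but every bidder pays their own bid.
Bids ranked: 8,362 (#16) > 6,460 (#22) > 3,132 (#10) > 781 (#56)
#16 wins with the top bid; all bids are sunk regardless.
Every bidder forfeits their bid regardless of winning.
Revenue = 781 + 6,460 + 3,132 + 8,362 = £18,735.

Total revenue: £18,735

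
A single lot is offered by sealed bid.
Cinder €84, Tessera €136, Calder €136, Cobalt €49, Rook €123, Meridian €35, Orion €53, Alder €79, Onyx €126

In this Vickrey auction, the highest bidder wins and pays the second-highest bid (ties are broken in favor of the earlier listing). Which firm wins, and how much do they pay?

Tessera pays €136

Bids in order: 136 (Tessera) > 136 (Calder) > 126 (Onyx) > 123 (Rook) > 84 (Cinder) > 79 (Alder) > …
Tessera and Calder tie at €136; tie-break gives it to Tessera.
Tessera is highest; pays the second-highest bid, €136.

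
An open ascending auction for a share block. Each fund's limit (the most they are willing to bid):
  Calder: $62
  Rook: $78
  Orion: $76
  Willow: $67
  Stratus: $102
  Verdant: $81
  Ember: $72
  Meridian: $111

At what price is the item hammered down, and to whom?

Meridian wins at $102

Sorting limits: 111 (Meridian) > 102 (Stratus) > 81 (Verdant) > 78 (Rook) > 76 (Orion) > 72 (Ember) > …
Once the price passes $102, only Meridian is left; the hammer falls at Stratus's limit of $102.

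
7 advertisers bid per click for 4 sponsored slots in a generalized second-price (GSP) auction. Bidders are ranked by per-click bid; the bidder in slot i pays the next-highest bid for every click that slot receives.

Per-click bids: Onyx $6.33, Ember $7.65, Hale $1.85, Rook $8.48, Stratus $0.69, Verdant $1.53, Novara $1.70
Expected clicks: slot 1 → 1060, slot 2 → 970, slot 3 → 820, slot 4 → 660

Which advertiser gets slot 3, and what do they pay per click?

Onyx; $1.85 per click

Sorting advertisers: $8.48 (Rook) > $7.65 (Ember) > $6.33 (Onyx) > $1.85 (Hale) > $1.70 (Novara) > …
Slot 3 goes to the third-ranked bidder, Onyx, who pays the next bid down: $1.85/click.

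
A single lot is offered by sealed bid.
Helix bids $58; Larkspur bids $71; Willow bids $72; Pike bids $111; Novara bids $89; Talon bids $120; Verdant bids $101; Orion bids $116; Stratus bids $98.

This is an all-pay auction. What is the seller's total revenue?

Total revenue: $836

Rule: the highest bidder wins the item, but every bidder pays their own bid.
Bids ranked: 120 (Talon) > 116 (Orion) > 111 (Pike) > 101 (Verdant) > 98 (Stratus) > 89 (Novara) > …
Talon wins with the top bid; all bids are sunk regardless.
Every bidder forfeits their bid regardless of winning.
Revenue = 58 + 71 + 72 + 111 + 89 + 120 + 101 + 116 + 98 = $836.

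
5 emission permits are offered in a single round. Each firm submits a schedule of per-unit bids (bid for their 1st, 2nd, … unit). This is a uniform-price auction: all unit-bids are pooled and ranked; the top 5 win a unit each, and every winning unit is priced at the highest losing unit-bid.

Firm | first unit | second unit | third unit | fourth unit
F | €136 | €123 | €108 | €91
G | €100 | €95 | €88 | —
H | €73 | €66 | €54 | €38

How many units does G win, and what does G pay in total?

G: 2 units, pays €182

Merging the schedules and taking the best 5: 136 (F-1), 123 (F-2), 108 (F-3), 100 (G-1), 95 (G-2)
The (k+1)-th unit-bid is €91.
G wins 2 unit(s) at €91 each.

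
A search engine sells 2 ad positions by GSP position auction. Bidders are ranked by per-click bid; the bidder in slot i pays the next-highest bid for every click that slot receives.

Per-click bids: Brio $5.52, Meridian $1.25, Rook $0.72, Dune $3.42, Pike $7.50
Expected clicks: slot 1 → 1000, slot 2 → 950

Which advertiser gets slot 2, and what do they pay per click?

Per-click bids in order: $7.50 (Pike) > $5.52 (Brio) > $3.42 (Dune) > …
Slot 2 goes to the second-ranked bidder, Brio, who pays the next bid down: $3.42/click.

Brio; $3.42 per click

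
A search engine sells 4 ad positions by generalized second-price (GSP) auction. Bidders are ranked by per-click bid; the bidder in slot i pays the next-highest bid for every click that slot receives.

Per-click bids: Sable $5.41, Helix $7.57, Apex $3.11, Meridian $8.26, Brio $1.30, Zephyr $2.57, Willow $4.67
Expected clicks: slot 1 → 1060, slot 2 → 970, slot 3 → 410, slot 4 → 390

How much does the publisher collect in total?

Total revenue: $16399.50

Sorting advertisers: $8.26 (Meridian) > $7.57 (Helix) > $5.41 (Sable) > $4.67 (Willow) > $3.11 (Apex) > …
Slot 1: Meridian pays $7.57 × 1060 = $8024.20
Slot 2: Helix pays $5.41 × 970 = $5247.70
Slot 3: Sable pays $4.67 × 410 = $1914.70
Slot 4: Willow pays $3.11 × 390 = $1212.90
Total = $16399.50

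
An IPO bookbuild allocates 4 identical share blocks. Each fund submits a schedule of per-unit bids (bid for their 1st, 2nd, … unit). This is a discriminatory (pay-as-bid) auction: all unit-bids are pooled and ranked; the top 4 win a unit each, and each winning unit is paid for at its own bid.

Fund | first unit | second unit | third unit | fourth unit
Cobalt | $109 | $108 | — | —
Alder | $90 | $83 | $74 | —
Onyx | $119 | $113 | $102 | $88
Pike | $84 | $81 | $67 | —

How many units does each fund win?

Pooled unit-bids ranked (top 4): 119 (Onyx-1), 113 (Onyx-2), 109 (Cobalt-1), 108 (Cobalt-2)
Next rejected bid: $102 (not a price — pay-as-bid).
Allocation: Cobalt 2, Onyx 2.

Cobalt 2, Onyx 2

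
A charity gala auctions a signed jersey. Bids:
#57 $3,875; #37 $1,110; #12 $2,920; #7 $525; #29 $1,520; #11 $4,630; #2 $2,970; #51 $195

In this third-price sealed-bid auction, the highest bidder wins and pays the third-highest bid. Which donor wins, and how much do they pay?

Bids ranked: 4,630 (#11) > 3,875 (#57) > 2,970 (#2) > 2,920 (#12) > 1,520 (#29) > 1,110 (#37) > …
#11 wins; payment is bid #3 in the ranking = $2,970.

#11 pays $2,970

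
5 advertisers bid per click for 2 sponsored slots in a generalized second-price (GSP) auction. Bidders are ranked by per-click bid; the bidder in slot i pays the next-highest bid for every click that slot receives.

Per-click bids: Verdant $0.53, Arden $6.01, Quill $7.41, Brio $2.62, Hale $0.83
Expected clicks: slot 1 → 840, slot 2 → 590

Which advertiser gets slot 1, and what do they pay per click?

Per-click bids in order: $7.41 (Quill) > $6.01 (Arden) > $2.62 (Brio) > …
Slot 1 goes to the first-ranked bidder, Quill, who pays the next bid down: $6.01/click.

Quill; $6.01 per click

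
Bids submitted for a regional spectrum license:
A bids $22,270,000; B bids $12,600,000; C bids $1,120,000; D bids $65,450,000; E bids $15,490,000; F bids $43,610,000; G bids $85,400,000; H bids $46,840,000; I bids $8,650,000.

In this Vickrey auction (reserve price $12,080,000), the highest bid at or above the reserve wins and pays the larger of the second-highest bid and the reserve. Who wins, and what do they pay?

Sorting bids: 85,400,000 (G) > 65,450,000 (D) > 46,840,000 (H) > 43,610,000 (F) > 22,270,000 (A) > 15,490,000 (E) > …
G has the top bid at or above the reserve ($85,400,000).
Second-highest bid $65,450,000 exceeds the reserve $12,080,000 → payment $65,450,000.

G pays $65,450,000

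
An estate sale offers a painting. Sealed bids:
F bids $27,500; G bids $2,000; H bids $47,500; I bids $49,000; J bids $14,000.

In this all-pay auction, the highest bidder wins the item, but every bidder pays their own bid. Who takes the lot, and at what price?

I pays $49,000

Bids in order: 49,000 (I) > 47,500 (H) > 27,500 (F) > 14,000 (J) > 2,000 (G)
I is highest and takes the item; every bidder forfeits their bid.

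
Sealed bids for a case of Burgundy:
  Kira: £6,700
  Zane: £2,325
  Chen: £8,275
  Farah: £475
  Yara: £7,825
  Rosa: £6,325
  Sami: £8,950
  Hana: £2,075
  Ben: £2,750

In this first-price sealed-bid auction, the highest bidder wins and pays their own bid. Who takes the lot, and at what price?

First-price sealed-bid auction: the highest bidder wins and pays their own bid.
Bids ranked: 8,950 (Sami) > 8,275 (Chen) > 7,825 (Yara) > 6,700 (Kira) > 6,325 (Rosa) > 2,750 (Ben) > …
First-price: Sami pays what they bid, £8,950.

Sami pays £8,950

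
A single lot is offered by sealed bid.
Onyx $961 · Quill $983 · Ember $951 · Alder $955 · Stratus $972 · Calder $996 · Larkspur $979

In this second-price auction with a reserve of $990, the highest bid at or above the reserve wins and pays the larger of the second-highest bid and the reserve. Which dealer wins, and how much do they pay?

Sorting bids: 996 (Calder) > 983 (Quill) > 979 (Larkspur) > 972 (Stratus) > 961 (Onyx) > 955 (Alder) > …
Calder has the top bid at or above the reserve ($996).
Second-highest bid $983 is below the reserve $990, so the reserve binds → payment $990.

Calder pays $990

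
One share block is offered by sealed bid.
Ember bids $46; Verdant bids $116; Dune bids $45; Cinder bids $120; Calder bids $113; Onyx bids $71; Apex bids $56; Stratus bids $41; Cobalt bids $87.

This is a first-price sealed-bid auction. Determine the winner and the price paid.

Sorting bids: 120 (Cinder) > 116 (Verdant) > 113 (Calder) > 87 (Cobalt) > 71 (Onyx) > 56 (Apex) > …
Cinder is highest → pays own bid, $120.

Cinder pays $120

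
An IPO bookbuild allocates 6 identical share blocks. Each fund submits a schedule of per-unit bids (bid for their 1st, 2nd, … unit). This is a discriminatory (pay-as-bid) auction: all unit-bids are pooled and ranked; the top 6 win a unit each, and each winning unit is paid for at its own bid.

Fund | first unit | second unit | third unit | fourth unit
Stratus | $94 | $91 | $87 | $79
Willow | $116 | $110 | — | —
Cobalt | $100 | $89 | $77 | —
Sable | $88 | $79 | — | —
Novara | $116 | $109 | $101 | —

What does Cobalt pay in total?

Cobalt pays $100

All unit-bids, highest first — top 6: 116 (Willow-1), 116 (Novara-1), 110 (Willow-2), 109 (Novara-2), 101 (Novara-3), 100 (Cobalt-1)
Next rejected bid: $94 (not a price — pay-as-bid).
Cobalt's winning unit-bids: 100 = $100.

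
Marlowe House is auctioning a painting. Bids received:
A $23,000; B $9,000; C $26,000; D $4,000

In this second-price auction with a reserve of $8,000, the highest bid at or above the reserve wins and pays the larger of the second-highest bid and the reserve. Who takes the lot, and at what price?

Second-price auction with a reserve of $8,000: the highest bid at or above the reserve wins and pays the larger of the second-highest bid and the reserve.
Bids ranked: 26,000 (C) > 23,000 (A) > 9,000 (B) > 4,000 (D)
Highest eligible bid: C at $26,000.
max(second-highest $23,000, reserve $8,000) = $23,000; the reserve does not bind.

C pays $23,000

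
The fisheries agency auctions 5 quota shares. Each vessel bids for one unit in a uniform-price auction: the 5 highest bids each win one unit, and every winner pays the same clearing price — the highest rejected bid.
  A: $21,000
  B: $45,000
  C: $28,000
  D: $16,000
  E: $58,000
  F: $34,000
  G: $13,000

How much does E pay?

E pays $16,000

Bids ranked high→low: 58,000 (E), 45,000 (B), 34,000 (F), 28,000 (C), 21,000 (A), 16,000 (D), 13,000 (G)
Winners (5 units): E, B, F, C, A.
First losing bid is D's $16,000, which sets the uniform price.
E wins → pays $16,000.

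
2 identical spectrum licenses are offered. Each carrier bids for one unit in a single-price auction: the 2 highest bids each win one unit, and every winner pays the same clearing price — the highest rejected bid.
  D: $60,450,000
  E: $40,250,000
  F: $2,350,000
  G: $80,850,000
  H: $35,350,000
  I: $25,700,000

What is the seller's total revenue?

Bids ranked high→low: 80,850,000 (G), 60,450,000 (D), 40,250,000 (E), 35,350,000 (H), …
Winners (2 units): G, D.
Clearing price = highest rejected bid = $40,250,000.
Total revenue = 2 × $40,250,000 = $80,500,000.

Total revenue: $80,500,000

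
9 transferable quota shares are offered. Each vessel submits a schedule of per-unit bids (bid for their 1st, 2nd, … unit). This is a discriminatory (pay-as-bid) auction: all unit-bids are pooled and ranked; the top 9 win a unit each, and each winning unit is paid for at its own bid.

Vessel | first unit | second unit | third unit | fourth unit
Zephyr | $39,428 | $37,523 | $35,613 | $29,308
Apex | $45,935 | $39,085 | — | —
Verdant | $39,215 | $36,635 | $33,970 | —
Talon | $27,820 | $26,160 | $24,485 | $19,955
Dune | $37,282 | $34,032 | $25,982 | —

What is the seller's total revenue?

Merging the schedules and taking the best 9: 45,935 (Apex-1), 39,428 (Zephyr-1), 39,215 (Verdant-1), 39,085 (Apex-2), 37,523 (Zephyr-2), 37,282 (Dune-1), 36,635 (Verdant-2), 35,613 (Zephyr-3), 34,032 (Dune-2)
Next rejected bid: $33,970 (not a price — pay-as-bid).
Each winning unit pays its own bid.
Revenue = 45,935 + 39,428 + 39,215 + 39,085 + 37,523 + 37,282 + 36,635 + 35,613 + 34,032 = $344,748.

Total revenue: $344,748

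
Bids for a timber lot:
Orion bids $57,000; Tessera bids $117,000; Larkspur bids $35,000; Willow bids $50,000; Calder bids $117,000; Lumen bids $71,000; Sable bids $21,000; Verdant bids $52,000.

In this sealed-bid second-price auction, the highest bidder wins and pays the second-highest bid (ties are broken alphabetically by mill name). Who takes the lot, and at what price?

Rule: the highest bidder wins and pays the second-highest bid.
Bids in order: 117,000 (Calder) > 117,000 (Tessera) > 71,000 (Lumen) > 57,000 (Orion) > 52,000 (Verdant) > 50,000 (Willow) > …
Calder and Tessera tie at $117,000; tie-break gives it to Calder.
Calder wins with the highest bid; price is set by the runner-up at $117,000.

Calder pays $117,000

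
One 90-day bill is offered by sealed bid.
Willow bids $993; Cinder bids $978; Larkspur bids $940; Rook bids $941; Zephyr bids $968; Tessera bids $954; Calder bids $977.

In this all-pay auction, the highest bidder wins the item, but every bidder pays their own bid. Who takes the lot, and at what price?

Willow pays $993

Rule: the highest bidder wins the item, but every bidder pays their own bid.
Bids ranked: 993 (Willow) > 978 (Cinder) > 977 (Calder) > 968 (Zephyr) > 954 (Tessera) > 941 (Rook) > …
Willow wins with the top bid; all bids are sunk regardless.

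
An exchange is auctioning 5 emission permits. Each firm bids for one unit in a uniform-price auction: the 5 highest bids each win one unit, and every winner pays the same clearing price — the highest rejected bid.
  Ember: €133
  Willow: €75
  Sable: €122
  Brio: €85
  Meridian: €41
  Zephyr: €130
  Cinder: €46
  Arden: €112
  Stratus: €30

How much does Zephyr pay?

Zephyr pays €75

Ordering the bids: 133 (Ember), 130 (Zephyr), 122 (Sable), 112 (Arden), 85 (Brio), 75 (Willow), 46 (Cinder), …
The 5 highest are Ember, Zephyr, Sable, Arden, Brio.
Highest unsuccessful bid: €75 → clearing price.
Zephyr wins → pays €75.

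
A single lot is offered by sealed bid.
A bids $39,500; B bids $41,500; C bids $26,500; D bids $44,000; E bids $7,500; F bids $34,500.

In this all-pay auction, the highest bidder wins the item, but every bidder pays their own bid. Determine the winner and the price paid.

Rule: the highest bidder wins the item, but every bidder pays their own bid.
Bids ranked: 44,000 (D) > 41,500 (B) > 39,500 (A) > 34,500 (F) > 26,500 (C) > 7,500 (E)
D is highest and takes the item; every bidder forfeits their bid.

D pays $44,000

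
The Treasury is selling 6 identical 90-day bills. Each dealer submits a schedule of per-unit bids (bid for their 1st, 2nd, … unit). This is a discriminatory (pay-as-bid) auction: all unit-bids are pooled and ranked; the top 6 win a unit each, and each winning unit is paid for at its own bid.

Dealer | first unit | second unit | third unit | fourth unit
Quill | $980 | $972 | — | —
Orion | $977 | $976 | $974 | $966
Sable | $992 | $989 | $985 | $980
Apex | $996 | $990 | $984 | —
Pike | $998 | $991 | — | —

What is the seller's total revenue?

All unit-bids, highest first — top 6: 998 (Pike-1), 996 (Apex-1), 992 (Sable-1), 991 (Pike-2), 990 (Apex-2), 989 (Sable-2)
Next rejected bid: $985 (not a price — pay-as-bid).
Each winning unit pays its own bid.
Revenue = 998 + 996 + 992 + 991 + 990 + 989 = $5,956.

Total revenue: $5,956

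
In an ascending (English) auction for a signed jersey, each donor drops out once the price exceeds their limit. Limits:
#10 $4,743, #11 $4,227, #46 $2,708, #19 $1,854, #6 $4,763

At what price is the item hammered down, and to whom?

Open ascending-bid auction: the price rises until one bidder remains; the winner pays the price at which the last rival dropped out.
Limits ranked: 4,763 (#6) > 4,743 (#10) > 4,227 (#11) > 2,708 (#46) > 1,854 (#19)
Once the price passes $4,743, only #6 is left; the hammer falls at #10's limit of $4,743.

#6 wins at $4,743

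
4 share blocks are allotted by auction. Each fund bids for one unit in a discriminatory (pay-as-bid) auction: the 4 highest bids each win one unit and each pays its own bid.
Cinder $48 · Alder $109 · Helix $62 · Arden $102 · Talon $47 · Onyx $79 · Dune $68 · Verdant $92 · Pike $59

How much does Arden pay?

Arden pays $102

Bids ranked high→low: 109 (Alder), 102 (Arden), 92 (Verdant), 79 (Onyx), 68 (Dune), 62 (Helix), …
Top 4: Alder, Arden, Verdant, Onyx.
Arden wins → own bid $102.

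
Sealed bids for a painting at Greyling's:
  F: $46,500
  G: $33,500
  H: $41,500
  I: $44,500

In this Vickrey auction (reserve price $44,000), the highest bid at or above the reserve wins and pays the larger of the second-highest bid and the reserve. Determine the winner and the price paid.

Bids in order: 46,500 (F) > 44,500 (I) > 41,500 (H) > 33,500 (G)
Highest eligible bid: F at $46,500.
Second-highest bid $44,500 exceeds the reserve $44,000 → payment $44,500.

F pays $44,500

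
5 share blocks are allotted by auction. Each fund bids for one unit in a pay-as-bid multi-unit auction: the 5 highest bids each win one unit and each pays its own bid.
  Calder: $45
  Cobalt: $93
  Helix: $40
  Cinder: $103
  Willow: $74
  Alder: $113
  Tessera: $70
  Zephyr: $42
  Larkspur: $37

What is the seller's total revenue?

Total revenue: $453

Sorting: 113 (Alder), 103 (Cinder), 93 (Cobalt), 74 (Willow), 70 (Tessera), 45 (Calder), 42 (Zephyr), …
Top 5: Alder, Cinder, Cobalt, Willow, Tessera.
Total revenue = 113 + 103 + 93 + 74 + 70 = $453.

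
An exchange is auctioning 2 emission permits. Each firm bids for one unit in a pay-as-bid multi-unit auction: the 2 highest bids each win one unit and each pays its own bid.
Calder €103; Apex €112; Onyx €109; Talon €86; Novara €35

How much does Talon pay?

Ordering the bids: 112 (Apex), 109 (Onyx), 103 (Calder), 86 (Talon), …
Winners (2 units): Apex, Onyx.
Talon does not win → €0.

Talon pays €0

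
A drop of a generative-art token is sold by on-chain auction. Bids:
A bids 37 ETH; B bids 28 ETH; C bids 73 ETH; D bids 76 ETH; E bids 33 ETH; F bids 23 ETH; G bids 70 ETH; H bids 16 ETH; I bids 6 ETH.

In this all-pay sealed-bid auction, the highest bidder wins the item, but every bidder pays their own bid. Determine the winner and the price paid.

D pays 76 ETH

Sorting bids: 76 (D) > 73 (C) > 70 (G) > 37 (A) > 33 (E) > 28 (B) > …
D wins with the top bid; all bids are sunk regardless.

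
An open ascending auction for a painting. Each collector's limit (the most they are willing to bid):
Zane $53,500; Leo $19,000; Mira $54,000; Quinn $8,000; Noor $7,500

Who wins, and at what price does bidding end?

Ascending (English) auction: the price rises until one bidder remains; the winner pays the price at which the last rival dropped out.
Limits ranked: 54,000 (Mira) > 53,500 (Zane) > 19,000 (Leo) > 8,000 (Quinn) > 7,500 (Noor)
Zane is the last rival to drop out, at $53,500; Mira remains and wins at that price.

Mira wins at $53,500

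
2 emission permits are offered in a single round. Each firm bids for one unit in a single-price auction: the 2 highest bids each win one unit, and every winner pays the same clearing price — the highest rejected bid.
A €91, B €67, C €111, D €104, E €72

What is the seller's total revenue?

Bids ranked high→low: 111 (C), 104 (D), 91 (A), 72 (E), …
The 2 highest are C, D.
Highest unsuccessful bid: €91 → clearing price.
Total revenue = 2 × €91 = €182.

Total revenue: €182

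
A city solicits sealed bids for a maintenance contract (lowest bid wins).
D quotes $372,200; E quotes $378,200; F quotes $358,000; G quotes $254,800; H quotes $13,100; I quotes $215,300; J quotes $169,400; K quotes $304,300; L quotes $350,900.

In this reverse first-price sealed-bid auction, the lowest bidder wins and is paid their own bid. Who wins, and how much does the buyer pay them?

H is paid $13,100

Bids in order: 13,100 (H) < 169,400 (J) < 215,300 (I) < 254,800 (G) < 304,300 (K) < 350,900 (L) < …
First-price: H is paid what they bid, $13,100.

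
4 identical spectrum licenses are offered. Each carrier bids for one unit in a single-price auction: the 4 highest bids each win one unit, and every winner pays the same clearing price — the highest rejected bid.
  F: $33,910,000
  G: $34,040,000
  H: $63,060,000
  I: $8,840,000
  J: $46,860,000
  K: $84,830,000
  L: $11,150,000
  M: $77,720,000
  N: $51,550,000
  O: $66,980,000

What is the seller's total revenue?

Total revenue: $206,200,000

Sorting: 84,830,000 (K), 77,720,000 (M), 66,980,000 (O), 63,060,000 (H), 51,550,000 (N), 46,860,000 (J), …
Winners (4 units): K, M, O, H.
Clearing price = highest rejected bid = $51,550,000.
Total revenue = 4 × $51,550,000 = $206,200,000.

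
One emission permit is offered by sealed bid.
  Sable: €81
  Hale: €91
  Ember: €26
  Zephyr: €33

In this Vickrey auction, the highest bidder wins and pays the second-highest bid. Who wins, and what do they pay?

Bids ranked: 91 (Hale) > 81 (Sable) > 33 (Zephyr) > 26 (Ember)
Second-price: Hale pays Sable's bid of €81.

Hale pays €81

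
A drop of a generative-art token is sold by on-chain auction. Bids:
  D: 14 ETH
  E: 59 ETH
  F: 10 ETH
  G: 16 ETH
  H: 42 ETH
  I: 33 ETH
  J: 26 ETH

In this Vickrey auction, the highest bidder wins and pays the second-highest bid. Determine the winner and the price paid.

E pays 42 ETH

Bids ranked: 59 (E) > 42 (H) > 33 (I) > 26 (J) > 16 (G) > 14 (D) > …
Second-price: E pays H's bid of 42 ETH.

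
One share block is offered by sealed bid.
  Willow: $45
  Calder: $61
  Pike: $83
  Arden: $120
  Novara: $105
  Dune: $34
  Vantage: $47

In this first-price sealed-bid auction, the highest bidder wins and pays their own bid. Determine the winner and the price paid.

Sorting bids: 120 (Arden) > 105 (Novara) > 83 (Pike) > 61 (Calder) > 47 (Vantage) > 45 (Willow) > …
Arden has the highest bid and pays exactly that: $120.

Arden pays $120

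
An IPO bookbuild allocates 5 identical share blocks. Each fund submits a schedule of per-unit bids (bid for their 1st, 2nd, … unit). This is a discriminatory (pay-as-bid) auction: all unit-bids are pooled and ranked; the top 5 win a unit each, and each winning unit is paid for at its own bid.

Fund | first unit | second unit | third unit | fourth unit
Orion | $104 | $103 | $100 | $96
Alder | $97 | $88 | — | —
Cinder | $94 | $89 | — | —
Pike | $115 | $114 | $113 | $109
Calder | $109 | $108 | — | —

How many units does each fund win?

Merging the schedules and taking the best 5: 115 (Pike-1), 114 (Pike-2), 113 (Pike-3), 109 (Pike-4), 109 (Calder-1)
Next rejected bid: $108 (not a price — pay-as-bid).
Allocation: Calder 1, Pike 4.

Calder 1, Pike 4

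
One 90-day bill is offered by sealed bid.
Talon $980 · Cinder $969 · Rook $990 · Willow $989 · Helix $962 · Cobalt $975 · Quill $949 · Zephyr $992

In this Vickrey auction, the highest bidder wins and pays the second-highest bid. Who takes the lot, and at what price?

Bids ranked: 992 (Zephyr) > 990 (Rook) > 989 (Willow) > 980 (Talon) > 975 (Cobalt) > 969 (Cinder) > …
Second-price: Zephyr pays Rook's bid of $990.

Zephyr pays $990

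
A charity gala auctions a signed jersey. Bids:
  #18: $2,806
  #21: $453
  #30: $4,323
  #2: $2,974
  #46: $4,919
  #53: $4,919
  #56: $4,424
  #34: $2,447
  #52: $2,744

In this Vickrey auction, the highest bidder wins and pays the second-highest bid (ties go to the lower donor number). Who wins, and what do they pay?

Bids in order: 4,919 (#46) > 4,919 (#53) > 4,424 (#56) > 4,323 (#30) > 2,974 (#2) > 2,806 (#18) > …
#46 and #53 tie at $4,919; tie-break gives it to #46.
#46 wins with the highest bid; price is set by the runner-up at $4,919.

#46 pays $4,919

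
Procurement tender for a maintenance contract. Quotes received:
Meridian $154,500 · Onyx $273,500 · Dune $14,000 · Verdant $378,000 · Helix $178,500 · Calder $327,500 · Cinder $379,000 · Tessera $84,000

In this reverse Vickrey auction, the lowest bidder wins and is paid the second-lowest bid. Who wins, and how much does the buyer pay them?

Bids in order: 14,000 (Dune) < 84,000 (Tessera) < 154,500 (Meridian) < 178,500 (Helix) < 273,500 (Onyx) < 327,500 (Calder) < …
Second-price: Dune is paid Tessera's bid of $84,000.

Dune is paid $84,000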